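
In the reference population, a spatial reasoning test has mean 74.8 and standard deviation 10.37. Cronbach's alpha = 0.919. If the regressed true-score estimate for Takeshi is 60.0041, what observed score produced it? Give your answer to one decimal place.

T̂ = ρX + (1 − ρ)μ  ⇒  X = (T̂ − (1 − ρ)μ) / ρ
X = (60.0041 − 0.081 × 74.8) / 0.919 = (60.0041 − 6.0588) / 0.919 = 53.9453 / 0.919 = 58.700

58.7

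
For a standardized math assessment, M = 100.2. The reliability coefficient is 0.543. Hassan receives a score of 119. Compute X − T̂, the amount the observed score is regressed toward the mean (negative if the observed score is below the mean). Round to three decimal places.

T̂ = 0.543(119) + 0.457(100.2) = 64.617 + 45.7914 = 110.40840 → 110.4084
X − T̂ = 119 − 110.4084 = 8.5916 → 8.592

8.592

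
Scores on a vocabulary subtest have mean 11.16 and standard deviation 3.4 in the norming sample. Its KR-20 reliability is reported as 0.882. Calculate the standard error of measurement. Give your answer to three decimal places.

SEM = SD · √(1 − ρ) = 3.4 × √0.118 = 3.4 × 0.3435 = 1.1679

1.168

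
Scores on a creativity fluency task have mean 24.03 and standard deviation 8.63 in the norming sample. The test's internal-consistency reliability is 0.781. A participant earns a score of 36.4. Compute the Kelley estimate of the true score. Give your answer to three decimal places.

T̂ = ρX + (1 − ρ)μ
  = 0.781 × 36.4 + 0.219 × 24.03
  = 28.4284 + 5.26257
  = 33.6910
  ≈ 33.691

33.691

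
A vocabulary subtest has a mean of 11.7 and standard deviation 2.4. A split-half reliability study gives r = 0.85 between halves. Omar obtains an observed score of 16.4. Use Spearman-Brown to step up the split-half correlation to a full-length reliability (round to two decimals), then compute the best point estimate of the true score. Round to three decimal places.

Spearman-Brown: ρ = 2r/(1 + r) = 2(0.85)/(1 + 0.85) = 1.700/1.85 = 0.9189 → 0.92
T̂ = ρX + (1 − ρ)μ
  = 0.92 × 16.4 + 0.08 × 11.7
  = 15.088 + 0.936
  = 16.0240
  ≈ 16.024

16.024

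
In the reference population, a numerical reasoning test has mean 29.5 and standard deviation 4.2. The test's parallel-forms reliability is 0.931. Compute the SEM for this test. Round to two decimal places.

SEM = SD · √(1 − ρ) = 4.2 × √0.069 = 4.2 × 0.2627 = 1.103

1.10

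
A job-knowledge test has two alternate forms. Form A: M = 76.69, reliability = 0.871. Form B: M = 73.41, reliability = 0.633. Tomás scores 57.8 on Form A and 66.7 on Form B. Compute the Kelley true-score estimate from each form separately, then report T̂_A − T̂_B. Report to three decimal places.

T̂_A = 0.871(57.8) + 0.129(76.69) = 60.23681
T̂_B = 0.633(66.7) + 0.367(73.41) = 69.16257
T̂_A − T̂_B = -8.92576

-8.926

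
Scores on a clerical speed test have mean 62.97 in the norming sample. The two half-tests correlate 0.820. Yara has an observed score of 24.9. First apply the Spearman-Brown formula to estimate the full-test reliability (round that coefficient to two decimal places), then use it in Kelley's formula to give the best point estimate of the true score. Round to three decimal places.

28.707

Spearman-Brown: ρ = 2r/(1 + r) = 2(0.820)/(1 + 0.820) = 1.6400/1.820 = 0.9011 → 0.90
T̂ = 0.90(24.9) + 0.10(62.97) = 22.410 + 6.2970 = 28.7070 → 28.707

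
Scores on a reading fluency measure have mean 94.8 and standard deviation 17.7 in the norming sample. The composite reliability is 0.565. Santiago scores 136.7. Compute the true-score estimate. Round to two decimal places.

118.47

T̂ = 0.565(136.7) + 0.435(94.8) = 77.2355 + 41.2380 = 118.473 → 118.47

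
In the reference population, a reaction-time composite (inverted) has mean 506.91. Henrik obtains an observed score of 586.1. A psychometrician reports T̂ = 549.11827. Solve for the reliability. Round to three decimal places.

0.533

T̂ = ρX + (1 − ρ)μ  ⇒  T̂ − μ = ρ(X − μ)
ρ = (T̂ − μ)/(X − μ) = (549.11827 − 506.91) / (586.1 − 506.91) = 42.20827 / 79.19 = 0.53300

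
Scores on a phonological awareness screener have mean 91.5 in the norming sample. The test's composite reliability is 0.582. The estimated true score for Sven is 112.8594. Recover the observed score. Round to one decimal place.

128.2

T̂ = ρX + (1 − ρ)μ  ⇒  X = (T̂ − (1 − ρ)μ) / ρ
X = (112.8594 − 0.418 × 91.5) / 0.582 = (112.8594 − 38.2470) / 0.582 = 74.6124 / 0.582 = 128.200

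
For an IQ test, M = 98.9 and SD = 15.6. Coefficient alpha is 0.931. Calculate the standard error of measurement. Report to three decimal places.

SEM = SD · √(1 − ρ) = 15.6 × √0.069 = 15.6 × 0.2627 = 4.0978

4.098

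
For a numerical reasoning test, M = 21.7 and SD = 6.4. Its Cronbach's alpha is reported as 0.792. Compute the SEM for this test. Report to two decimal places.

SEM = SD · √(1 − ρ) = 6.4 × √0.208 = 6.4 × 0.4561 = 2.919

2.92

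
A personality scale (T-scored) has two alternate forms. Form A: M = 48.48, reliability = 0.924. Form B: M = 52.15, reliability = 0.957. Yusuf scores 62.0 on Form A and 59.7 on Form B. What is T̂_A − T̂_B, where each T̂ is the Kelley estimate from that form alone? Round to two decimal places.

1.60

T̂_A = 0.924(62.0) + 0.076(48.48) = 60.9725
T̂_B = 0.957(59.7) + 0.043(52.15) = 59.3754
T̂_A − T̂_B = 1.5971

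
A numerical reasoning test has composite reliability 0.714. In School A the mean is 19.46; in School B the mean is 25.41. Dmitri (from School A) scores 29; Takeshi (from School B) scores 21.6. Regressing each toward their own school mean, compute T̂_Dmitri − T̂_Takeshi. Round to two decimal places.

3.58

T̂_Dmitri = 0.714(29) + 0.286(19.46) = 26.2716
T̂_Takeshi = 0.714(21.6) + 0.286(25.41) = 22.6897
Difference = 26.2716 − 22.6897 = 3.5819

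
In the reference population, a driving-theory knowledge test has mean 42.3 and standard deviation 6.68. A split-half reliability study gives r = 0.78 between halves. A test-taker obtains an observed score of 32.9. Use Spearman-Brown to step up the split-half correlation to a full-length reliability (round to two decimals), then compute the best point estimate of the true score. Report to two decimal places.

34.03

Spearman-Brown: ρ = 2r/(1 + r) = 2(0.78)/(1 + 0.78) = 1.560/1.78 = 0.8764 → 0.88
T̂ = ρX + (1 − ρ)μ
  = 0.88 × 32.9 + 0.12 × 42.3
  = 28.952 + 5.076
  = 34.028
  ≈ 34.03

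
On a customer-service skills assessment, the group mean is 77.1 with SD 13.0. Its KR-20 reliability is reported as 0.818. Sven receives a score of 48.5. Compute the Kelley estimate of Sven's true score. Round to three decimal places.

Weight the observed score by reliability and the mean by (1 − reliability): T̂ = 0.818·48.5 + 0.182·77.1 = 39.6730 + 14.0322 = 53.7052.

53.705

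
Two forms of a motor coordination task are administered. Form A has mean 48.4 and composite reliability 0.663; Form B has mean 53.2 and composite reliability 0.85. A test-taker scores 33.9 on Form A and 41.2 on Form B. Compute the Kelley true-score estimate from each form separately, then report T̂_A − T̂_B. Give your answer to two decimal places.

T̂_A = 0.663(33.9) + 0.337(48.4) = 38.7865
T̂_B = 0.85(41.2) + 0.15(53.2) = 43.0000
T̂_A − T̂_B = -4.2135

-4.21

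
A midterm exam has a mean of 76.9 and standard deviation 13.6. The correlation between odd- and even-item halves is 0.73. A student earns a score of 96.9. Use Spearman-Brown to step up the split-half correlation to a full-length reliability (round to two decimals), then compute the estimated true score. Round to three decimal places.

93.700

Spearman-Brown: ρ = 2r/(1 + r) = 2(0.73)/(1 + 0.73) = 1.460/1.73 = 0.8439 → 0.84
T̂ = 0.84(96.9) + 0.16(76.9) = 81.396 + 12.304 = 93.7000 → 93.700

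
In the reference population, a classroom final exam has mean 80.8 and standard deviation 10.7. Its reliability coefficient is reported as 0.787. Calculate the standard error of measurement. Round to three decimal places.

SEM = SD · √(1 − ρ) = 10.7 × √0.213 = 10.7 × 0.4615 = 4.9383

4.938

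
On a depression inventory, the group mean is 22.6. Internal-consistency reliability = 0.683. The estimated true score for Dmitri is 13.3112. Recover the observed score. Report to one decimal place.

9.0

T̂ = ρX + (1 − ρ)μ  ⇒  X = (T̂ − (1 − ρ)μ) / ρ
X = (13.3112 − 0.317 × 22.6) / 0.683 = (13.3112 − 7.1642) / 0.683 = 6.1470 / 0.683 = 9.000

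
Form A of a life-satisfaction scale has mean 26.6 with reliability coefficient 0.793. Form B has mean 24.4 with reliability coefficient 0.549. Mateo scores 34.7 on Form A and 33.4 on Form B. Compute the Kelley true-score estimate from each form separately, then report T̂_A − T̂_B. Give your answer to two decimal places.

T̂_A = 0.793(34.7) + 0.207(26.6) = 33.0233
T̂_B = 0.549(33.4) + 0.451(24.4) = 29.3410
T̂_A − T̂_B = 3.6823

3.68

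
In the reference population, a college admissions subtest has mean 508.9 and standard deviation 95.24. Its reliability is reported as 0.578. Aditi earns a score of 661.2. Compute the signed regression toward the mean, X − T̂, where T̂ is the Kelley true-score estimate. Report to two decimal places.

64.27

T̂ = 0.578(661.2) + 0.422(508.9) = 382.1736 + 214.7558 = 596.9294 → 596.929
X − T̂ = 661.2 − 596.929 = 64.271 → 64.27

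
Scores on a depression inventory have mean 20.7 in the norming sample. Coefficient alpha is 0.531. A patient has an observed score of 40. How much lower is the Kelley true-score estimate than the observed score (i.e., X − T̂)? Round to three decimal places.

T̂ = 0.531(40) + 0.469(20.7) = 21.240 + 9.7083 = 30.94830 → 30.9483
X − T̂ = 40 − 30.9483 = 9.0517 → 9.052

9.052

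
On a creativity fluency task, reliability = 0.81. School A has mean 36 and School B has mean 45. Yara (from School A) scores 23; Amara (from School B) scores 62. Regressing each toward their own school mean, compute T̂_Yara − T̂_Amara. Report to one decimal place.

-33.3

T̂_Yara = 0.81(23) + 0.19(36) = 25.470
T̂_Amara = 0.81(62) + 0.19(45) = 58.770
Difference = 25.470 − 58.770 = -33.300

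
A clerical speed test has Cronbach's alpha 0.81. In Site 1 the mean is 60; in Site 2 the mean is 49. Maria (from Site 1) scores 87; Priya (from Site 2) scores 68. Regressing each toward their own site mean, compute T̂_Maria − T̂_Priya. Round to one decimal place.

17.5

T̂_Maria = 0.81(87) + 0.19(60) = 81.870
T̂_Priya = 0.81(68) + 0.19(49) = 64.390
Difference = 81.870 − 64.390 = 17.480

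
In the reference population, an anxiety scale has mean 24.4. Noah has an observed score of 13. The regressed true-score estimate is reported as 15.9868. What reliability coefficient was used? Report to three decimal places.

0.738

T̂ = ρX + (1 − ρ)μ  ⇒  T̂ − μ = ρ(X − μ)
ρ = (T̂ − μ)/(X − μ) = (15.9868 − 24.4) / (13 − 24.4) = -8.4132 / -11.4 = 0.73800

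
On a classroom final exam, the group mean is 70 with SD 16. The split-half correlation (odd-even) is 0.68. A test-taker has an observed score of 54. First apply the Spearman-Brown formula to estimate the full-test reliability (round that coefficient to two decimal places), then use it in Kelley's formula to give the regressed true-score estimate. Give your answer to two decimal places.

Spearman-Brown: ρ = 2r/(1 + r) = 2(0.68)/(1 + 0.68) = 1.360/1.68 = 0.8095 → 0.81
T̂ = ρX + (1 − ρ)μ
  = 0.81 × 54 + 0.19 × 70
  = 43.74 + 13.30
  = 57.040
  ≈ 57.04

57.04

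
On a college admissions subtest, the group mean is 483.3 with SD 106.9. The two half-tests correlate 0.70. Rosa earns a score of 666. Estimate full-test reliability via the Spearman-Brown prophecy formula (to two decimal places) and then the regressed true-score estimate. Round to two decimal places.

Spearman-Brown: ρ = 2r/(1 + r) = 2(0.70)/(1 + 0.70) = 1.400/1.70 = 0.8235 → 0.82
Weight the observed score by reliability and the mean by (1 − reliability): T̂ = 0.82·666 + 0.18·483.3 = 546.12 + 86.994 = 633.114.

633.11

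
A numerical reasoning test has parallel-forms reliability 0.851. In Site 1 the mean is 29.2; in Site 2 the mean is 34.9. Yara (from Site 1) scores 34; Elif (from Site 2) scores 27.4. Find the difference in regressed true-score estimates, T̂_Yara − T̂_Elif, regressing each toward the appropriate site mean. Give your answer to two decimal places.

T̂_Yara = 0.851(34) + 0.149(29.2) = 33.2848
T̂_Elif = 0.851(27.4) + 0.149(34.9) = 28.5175
Difference = 33.2848 − 28.5175 = 4.7673

4.77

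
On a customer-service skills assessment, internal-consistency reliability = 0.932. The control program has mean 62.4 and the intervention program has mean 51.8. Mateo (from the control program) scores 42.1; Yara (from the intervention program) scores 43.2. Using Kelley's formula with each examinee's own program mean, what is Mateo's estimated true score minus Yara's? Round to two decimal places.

-0.30

T̂_Mateo = 0.932(42.1) + 0.068(62.4) = 43.4804
T̂_Yara = 0.932(43.2) + 0.068(51.8) = 43.7848
Difference = 43.4804 − 43.7848 = -0.3044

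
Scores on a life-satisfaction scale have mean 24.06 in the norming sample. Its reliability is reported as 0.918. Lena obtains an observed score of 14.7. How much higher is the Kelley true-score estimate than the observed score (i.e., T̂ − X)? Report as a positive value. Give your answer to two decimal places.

0.77

T̂ = ρX + (1 − ρ)μ
  = 0.918 × 14.7 + 0.082 × 24.06
  = 13.4946 + 1.97292
  = 15.4675
  ≈ 15.468
T̂ − X = 15.468 − 14.7 = 0.768 → 0.77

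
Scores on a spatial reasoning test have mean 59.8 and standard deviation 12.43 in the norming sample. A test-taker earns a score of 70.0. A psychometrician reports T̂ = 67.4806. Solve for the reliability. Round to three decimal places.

T̂ = ρX + (1 − ρ)μ  ⇒  T̂ − μ = ρ(X − μ)
ρ = (T̂ − μ)/(X − μ) = (67.4806 − 59.8) / (70.0 − 59.8) = 7.6806 / 10.2 = 0.75300

0.753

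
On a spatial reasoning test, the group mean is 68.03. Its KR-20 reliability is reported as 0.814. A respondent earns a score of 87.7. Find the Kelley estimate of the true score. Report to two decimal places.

84.04

T̂ = 0.814(87.7) + 0.186(68.03) = 71.3878 + 12.65358 = 84.041 → 84.04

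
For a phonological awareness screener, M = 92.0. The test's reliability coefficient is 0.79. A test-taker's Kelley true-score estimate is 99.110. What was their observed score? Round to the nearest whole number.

T̂ = ρX + (1 − ρ)μ  ⇒  X = (T̂ − (1 − ρ)μ) / ρ
X = (99.110 − 0.21 × 92.0) / 0.79 = (99.110 − 19.320) / 0.79 = 79.790 / 0.79 = 101.00

101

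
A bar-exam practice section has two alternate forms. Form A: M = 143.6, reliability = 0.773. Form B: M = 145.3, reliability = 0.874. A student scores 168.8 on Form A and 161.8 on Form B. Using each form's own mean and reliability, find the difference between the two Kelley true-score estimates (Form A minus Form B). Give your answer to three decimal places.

T̂_A = 0.773(168.8) + 0.227(143.6) = 163.07960
T̂_B = 0.874(161.8) + 0.126(145.3) = 159.72100
T̂_A − T̂_B = 3.35860

3.359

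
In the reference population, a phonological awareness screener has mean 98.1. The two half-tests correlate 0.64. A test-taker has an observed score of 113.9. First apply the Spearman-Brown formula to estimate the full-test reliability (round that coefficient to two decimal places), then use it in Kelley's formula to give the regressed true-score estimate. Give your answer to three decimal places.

Spearman-Brown: ρ = 2r/(1 + r) = 2(0.64)/(1 + 0.64) = 1.280/1.64 = 0.7805 → 0.78
Regress the observed score toward the mean by the unreliability: T̂ = 0.78·113.9 + 0.22·98.1 = 88.842 + 21.582 = 110.4240.

110.424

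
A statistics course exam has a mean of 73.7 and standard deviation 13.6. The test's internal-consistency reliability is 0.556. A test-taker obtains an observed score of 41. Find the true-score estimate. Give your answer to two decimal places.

55.52

T̂ = 0.556(41) + 0.444(73.7) = 22.796 + 32.7228 = 55.519 → 55.52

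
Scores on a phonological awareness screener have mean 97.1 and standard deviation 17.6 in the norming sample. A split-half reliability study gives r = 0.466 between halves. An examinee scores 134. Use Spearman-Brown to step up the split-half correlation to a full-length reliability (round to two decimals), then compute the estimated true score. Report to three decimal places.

Spearman-Brown: ρ = 2r/(1 + r) = 2(0.466)/(1 + 0.466) = 0.9320/1.466 = 0.6357 → 0.64
T̂ = 0.64(134) + 0.36(97.1) = 85.76 + 34.956 = 120.7160 → 120.716

120.716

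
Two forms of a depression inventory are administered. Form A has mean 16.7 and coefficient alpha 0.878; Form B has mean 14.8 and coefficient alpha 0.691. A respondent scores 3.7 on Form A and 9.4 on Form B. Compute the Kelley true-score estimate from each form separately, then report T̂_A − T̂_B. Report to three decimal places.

T̂_A = 0.878(3.7) + 0.122(16.7) = 5.28600
T̂_B = 0.691(9.4) + 0.309(14.8) = 11.06860
T̂_A − T̂_B = -5.78260

-5.783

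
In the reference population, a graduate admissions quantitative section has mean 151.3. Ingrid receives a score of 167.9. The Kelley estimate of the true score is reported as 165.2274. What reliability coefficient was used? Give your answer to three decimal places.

T̂ = ρX + (1 − ρ)μ  ⇒  T̂ − μ = ρ(X − μ)
ρ = (T̂ − μ)/(X − μ) = (165.2274 − 151.3) / (167.9 − 151.3) = 13.9274 / 16.6 = 0.83900

0.839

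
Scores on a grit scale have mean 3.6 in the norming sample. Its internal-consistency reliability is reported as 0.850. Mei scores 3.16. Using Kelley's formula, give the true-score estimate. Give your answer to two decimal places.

Weight the observed score by reliability and the mean by (1 − reliability): T̂ = 0.850·3.16 + 0.150·3.6 = 2.68600 + 0.5400 = 3.226.

3.23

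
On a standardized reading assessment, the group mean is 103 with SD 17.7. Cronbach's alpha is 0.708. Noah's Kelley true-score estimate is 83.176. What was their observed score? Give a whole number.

T̂ = ρX + (1 − ρ)μ  ⇒  X = (T̂ − (1 − ρ)μ) / ρ
X = (83.176 − 0.292 × 103) / 0.708 = (83.176 − 30.076) / 0.708 = 53.100 / 0.708 = 75.00

75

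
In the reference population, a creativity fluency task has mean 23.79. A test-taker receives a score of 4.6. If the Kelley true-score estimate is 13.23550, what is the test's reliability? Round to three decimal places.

T̂ = ρX + (1 − ρ)μ  ⇒  T̂ − μ = ρ(X − μ)
ρ = (T̂ − μ)/(X − μ) = (13.23550 − 23.79) / (4.6 − 23.79) = -10.55450 / -19.19 = 0.55000

0.550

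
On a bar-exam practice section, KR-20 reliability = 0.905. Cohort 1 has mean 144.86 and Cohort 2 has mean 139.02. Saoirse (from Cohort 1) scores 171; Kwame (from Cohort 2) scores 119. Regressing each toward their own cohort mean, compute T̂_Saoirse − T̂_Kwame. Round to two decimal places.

T̂_Saoirse = 0.905(171) + 0.095(144.86) = 168.5167
T̂_Kwame = 0.905(119) + 0.095(139.02) = 120.9019
Difference = 168.5167 − 120.9019 = 47.6148

47.61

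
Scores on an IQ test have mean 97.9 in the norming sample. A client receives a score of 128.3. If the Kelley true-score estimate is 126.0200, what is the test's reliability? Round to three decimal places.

0.925

T̂ = ρX + (1 − ρ)μ  ⇒  T̂ − μ = ρ(X − μ)
ρ = (T̂ − μ)/(X − μ) = (126.0200 − 97.9) / (128.3 − 97.9) = 28.1200 / 30.4 = 0.92500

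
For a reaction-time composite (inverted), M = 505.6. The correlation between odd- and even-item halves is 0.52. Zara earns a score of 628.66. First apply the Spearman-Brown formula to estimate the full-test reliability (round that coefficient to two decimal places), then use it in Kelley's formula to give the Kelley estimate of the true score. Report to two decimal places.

589.28

Spearman-Brown: ρ = 2r/(1 + r) = 2(0.52)/(1 + 0.52) = 1.040/1.52 = 0.6842 → 0.68
T̂ = 0.68(628.66) + 0.32(505.6) = 427.4888 + 161.792 = 589.281 → 589.28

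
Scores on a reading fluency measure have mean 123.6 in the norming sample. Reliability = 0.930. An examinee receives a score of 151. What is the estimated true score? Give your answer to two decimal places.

T̂ = 0.930(151) + 0.070(123.6) = 140.430 + 8.6520 = 149.082 → 149.08

149.08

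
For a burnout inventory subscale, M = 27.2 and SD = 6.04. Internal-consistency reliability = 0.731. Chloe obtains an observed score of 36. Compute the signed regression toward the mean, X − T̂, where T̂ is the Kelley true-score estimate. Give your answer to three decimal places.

2.367

T̂ = ρX + (1 − ρ)μ
  = 0.731 × 36 + 0.269 × 27.2
  = 26.316 + 7.3168
  = 33.63280
  ≈ 33.6328
X − T̂ = 36 − 33.6328 = 2.3672 → 2.367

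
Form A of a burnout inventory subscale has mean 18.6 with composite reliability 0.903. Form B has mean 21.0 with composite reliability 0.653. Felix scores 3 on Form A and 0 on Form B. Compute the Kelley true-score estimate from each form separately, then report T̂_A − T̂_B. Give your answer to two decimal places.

T̂_A = 0.903(3) + 0.097(18.6) = 4.5132
T̂_B = 0.653(0) + 0.347(21.0) = 7.2870
T̂_A − T̂_B = -2.7738

-2.77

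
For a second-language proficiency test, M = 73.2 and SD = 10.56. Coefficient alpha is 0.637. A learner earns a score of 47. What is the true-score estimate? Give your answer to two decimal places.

56.51

Weight the observed score by reliability and the mean by (1 − reliability): T̂ = 0.637·47 + 0.363·73.2 = 29.939 + 26.5716 = 56.511.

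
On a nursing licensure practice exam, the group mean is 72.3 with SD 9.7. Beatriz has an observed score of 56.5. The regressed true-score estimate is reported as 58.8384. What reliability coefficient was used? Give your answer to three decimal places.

T̂ = ρX + (1 − ρ)μ  ⇒  T̂ − μ = ρ(X − μ)
ρ = (T̂ − μ)/(X − μ) = (58.8384 − 72.3) / (56.5 − 72.3) = -13.4616 / -15.8 = 0.85200

0.852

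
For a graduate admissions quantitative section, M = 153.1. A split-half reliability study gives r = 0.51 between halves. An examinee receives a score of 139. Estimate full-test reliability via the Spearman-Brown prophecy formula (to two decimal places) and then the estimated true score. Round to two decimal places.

Spearman-Brown: ρ = 2r/(1 + r) = 2(0.51)/(1 + 0.51) = 1.020/1.51 = 0.6755 → 0.68
T̂ = 0.68(139) + 0.32(153.1) = 94.52 + 48.992 = 143.512 → 143.51

143.51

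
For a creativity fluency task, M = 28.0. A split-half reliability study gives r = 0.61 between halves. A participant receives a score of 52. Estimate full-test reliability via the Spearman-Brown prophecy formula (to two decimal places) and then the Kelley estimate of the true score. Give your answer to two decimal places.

46.24

Spearman-Brown: ρ = 2r/(1 + r) = 2(0.61)/(1 + 0.61) = 1.220/1.61 = 0.7578 → 0.76
Kelley's formula gives T̂ = 0.76·52 + 0.24·28.0 = 39.52 + 6.720 = 46.240.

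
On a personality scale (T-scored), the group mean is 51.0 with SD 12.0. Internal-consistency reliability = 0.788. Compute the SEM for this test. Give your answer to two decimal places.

5.53

SEM = SD · √(1 − ρ) = 12.0 × √0.212 = 12.0 × 0.4604 = 5.525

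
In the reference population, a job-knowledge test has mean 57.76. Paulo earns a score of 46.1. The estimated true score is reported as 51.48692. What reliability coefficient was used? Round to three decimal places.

T̂ = ρX + (1 − ρ)μ  ⇒  T̂ − μ = ρ(X − μ)
ρ = (T̂ − μ)/(X − μ) = (51.48692 − 57.76) / (46.1 − 57.76) = -6.27308 / -11.66 = 0.53800

0.538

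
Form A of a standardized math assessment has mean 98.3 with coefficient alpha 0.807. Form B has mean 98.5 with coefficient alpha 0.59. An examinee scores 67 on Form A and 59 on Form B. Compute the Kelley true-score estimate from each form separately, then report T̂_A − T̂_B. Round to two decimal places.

T̂_A = 0.807(67) + 0.193(98.3) = 73.0409
T̂_B = 0.59(59) + 0.41(98.5) = 75.1950
T̂_A − T̂_B = -2.1541

-2.15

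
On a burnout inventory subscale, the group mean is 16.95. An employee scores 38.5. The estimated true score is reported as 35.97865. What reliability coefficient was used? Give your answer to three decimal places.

0.883

T̂ = ρX + (1 − ρ)μ  ⇒  T̂ − μ = ρ(X − μ)
ρ = (T̂ − μ)/(X − μ) = (35.97865 − 16.95) / (38.5 − 16.95) = 19.02865 / 21.55 = 0.88300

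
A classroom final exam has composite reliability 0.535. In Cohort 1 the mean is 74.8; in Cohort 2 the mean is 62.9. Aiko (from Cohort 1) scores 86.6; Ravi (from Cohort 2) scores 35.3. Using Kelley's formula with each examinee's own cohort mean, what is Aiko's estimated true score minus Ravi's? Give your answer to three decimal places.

32.979

T̂_Aiko = 0.535(86.6) + 0.465(74.8) = 81.11300
T̂_Ravi = 0.535(35.3) + 0.465(62.9) = 48.13400
Difference = 81.11300 − 48.13400 = 32.97900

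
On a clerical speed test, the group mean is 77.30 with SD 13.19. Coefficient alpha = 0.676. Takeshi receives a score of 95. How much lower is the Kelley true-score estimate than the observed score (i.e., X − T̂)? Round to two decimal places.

Kelley's formula gives T̂ = 0.676·95 + 0.324·77.30 = 64.220 + 25.04520 = 89.2652.
X − T̂ = 95 − 89.265 = 5.735 → 5.73

5.73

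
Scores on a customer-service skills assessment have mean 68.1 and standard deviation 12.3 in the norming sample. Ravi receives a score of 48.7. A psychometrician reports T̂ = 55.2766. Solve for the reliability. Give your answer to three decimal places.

T̂ = ρX + (1 − ρ)μ  ⇒  T̂ − μ = ρ(X − μ)
ρ = (T̂ − μ)/(X − μ) = (55.2766 − 68.1) / (48.7 − 68.1) = -12.8234 / -19.4 = 0.66100

0.661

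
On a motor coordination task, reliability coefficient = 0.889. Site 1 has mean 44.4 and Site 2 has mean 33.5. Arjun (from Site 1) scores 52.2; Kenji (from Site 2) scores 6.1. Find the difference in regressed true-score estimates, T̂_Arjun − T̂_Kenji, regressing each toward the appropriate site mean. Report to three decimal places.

T̂_Arjun = 0.889(52.2) + 0.111(44.4) = 51.33420
T̂_Kenji = 0.889(6.1) + 0.111(33.5) = 9.14140
Difference = 51.33420 − 9.14140 = 42.19280

42.193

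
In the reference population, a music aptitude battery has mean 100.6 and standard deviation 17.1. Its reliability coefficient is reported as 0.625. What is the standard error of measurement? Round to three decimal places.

SEM = SD · √(1 − ρ) = 17.1 × √0.375 = 17.1 × 0.6124 = 10.4716

10.472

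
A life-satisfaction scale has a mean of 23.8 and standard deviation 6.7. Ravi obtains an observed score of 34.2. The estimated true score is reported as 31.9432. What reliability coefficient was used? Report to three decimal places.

T̂ = ρX + (1 − ρ)μ  ⇒  T̂ − μ = ρ(X − μ)
ρ = (T̂ − μ)/(X − μ) = (31.9432 − 23.8) / (34.2 − 23.8) = 8.1432 / 10.4 = 0.78300

0.783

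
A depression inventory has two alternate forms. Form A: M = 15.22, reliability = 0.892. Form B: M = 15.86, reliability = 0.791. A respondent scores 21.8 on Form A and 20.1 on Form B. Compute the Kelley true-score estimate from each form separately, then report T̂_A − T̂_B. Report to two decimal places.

T̂_A = 0.892(21.8) + 0.108(15.22) = 21.0894
T̂_B = 0.791(20.1) + 0.209(15.86) = 19.2138
T̂_A − T̂_B = 1.8755

1.88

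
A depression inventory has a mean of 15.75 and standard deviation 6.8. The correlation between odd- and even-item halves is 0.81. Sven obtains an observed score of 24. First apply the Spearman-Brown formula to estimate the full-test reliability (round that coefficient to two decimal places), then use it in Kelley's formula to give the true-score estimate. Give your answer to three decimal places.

23.175

Spearman-Brown: ρ = 2r/(1 + r) = 2(0.81)/(1 + 0.81) = 1.620/1.81 = 0.8950 → 0.90
T̂ = 0.90(24) + 0.10(15.75) = 21.60 + 1.5750 = 23.1750 → 23.175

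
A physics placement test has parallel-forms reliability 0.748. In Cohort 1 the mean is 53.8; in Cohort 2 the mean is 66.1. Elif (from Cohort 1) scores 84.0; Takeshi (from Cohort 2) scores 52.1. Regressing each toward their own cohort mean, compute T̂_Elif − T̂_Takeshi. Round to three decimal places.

T̂_Elif = 0.748(84.0) + 0.252(53.8) = 76.38960
T̂_Takeshi = 0.748(52.1) + 0.252(66.1) = 55.62800
Difference = 76.38960 − 55.62800 = 20.76160

20.762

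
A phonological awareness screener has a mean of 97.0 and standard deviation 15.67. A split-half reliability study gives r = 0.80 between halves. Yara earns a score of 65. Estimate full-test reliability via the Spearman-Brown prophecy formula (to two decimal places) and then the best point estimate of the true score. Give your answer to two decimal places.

Spearman-Brown: ρ = 2r/(1 + r) = 2(0.80)/(1 + 0.80) = 1.600/1.80 = 0.8889 → 0.89
T̂ = ρX + (1 − ρ)μ
  = 0.89 × 65 + 0.11 × 97.0
  = 57.85 + 10.670
  = 68.520
  ≈ 68.52

68.52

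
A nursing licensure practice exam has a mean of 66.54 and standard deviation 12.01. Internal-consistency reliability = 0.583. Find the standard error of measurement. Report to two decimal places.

7.76

SEM = SD · √(1 − ρ) = 12.01 × √0.417 = 12.01 × 0.6458 = 7.756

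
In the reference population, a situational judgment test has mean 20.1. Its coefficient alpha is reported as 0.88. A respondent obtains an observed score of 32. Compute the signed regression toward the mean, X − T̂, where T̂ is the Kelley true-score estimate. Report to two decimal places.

1.43

T̂ = ρX + (1 − ρ)μ
  = 0.88 × 32 + 0.12 × 20.1
  = 28.16 + 2.412
  = 30.5720
  ≈ 30.572
X − T̂ = 32 − 30.572 = 1.428 → 1.43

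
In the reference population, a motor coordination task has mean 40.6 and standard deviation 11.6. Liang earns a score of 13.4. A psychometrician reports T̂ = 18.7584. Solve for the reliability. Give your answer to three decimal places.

0.803

T̂ = ρX + (1 − ρ)μ  ⇒  T̂ − μ = ρ(X − μ)
ρ = (T̂ − μ)/(X − μ) = (18.7584 − 40.6) / (13.4 − 40.6) = -21.8416 / -27.2 = 0.80300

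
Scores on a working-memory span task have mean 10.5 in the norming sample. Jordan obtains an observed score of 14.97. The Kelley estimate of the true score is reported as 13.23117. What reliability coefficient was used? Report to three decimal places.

T̂ = ρX + (1 − ρ)μ  ⇒  T̂ − μ = ρ(X − μ)
ρ = (T̂ − μ)/(X − μ) = (13.23117 − 10.5) / (14.97 − 10.5) = 2.73117 / 4.47 = 0.61100

0.611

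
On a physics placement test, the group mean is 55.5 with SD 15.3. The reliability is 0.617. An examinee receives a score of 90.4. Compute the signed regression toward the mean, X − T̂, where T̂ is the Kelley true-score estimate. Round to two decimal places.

13.37

T̂ = 0.617(90.4) + 0.383(55.5) = 55.7768 + 21.2565 = 77.0333 → 77.033
X − T̂ = 90.4 − 77.033 = 13.367 → 13.37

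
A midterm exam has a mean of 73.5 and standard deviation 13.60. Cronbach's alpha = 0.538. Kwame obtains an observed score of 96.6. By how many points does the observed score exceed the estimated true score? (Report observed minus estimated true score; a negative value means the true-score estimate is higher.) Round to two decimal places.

Kelley's formula gives T̂ = 0.538·96.6 + 0.462·73.5 = 51.9708 + 33.9570 = 85.9278.
X − T̂ = 96.6 − 85.928 = 10.672 → 10.67

10.67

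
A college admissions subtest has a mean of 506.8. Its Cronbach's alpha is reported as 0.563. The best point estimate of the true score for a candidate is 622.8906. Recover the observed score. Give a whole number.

T̂ = ρX + (1 − ρ)μ  ⇒  X = (T̂ − (1 − ρ)μ) / ρ
X = (622.8906 − 0.437 × 506.8) / 0.563 = (622.8906 − 221.4716) / 0.563 = 401.4190 / 0.563 = 713.00

713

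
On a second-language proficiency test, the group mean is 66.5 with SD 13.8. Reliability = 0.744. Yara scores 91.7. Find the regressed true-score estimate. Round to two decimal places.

Regress the observed score toward the mean by the unreliability: T̂ = 0.744·91.7 + 0.256·66.5 = 68.2248 + 17.0240 = 85.249.

85.25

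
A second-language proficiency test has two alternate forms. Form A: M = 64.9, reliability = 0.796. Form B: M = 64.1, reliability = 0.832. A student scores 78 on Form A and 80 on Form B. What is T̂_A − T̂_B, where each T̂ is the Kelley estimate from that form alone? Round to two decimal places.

T̂_A = 0.796(78) + 0.204(64.9) = 75.3276
T̂_B = 0.832(80) + 0.168(64.1) = 77.3288
T̂_A − T̂_B = -2.0012

-2.00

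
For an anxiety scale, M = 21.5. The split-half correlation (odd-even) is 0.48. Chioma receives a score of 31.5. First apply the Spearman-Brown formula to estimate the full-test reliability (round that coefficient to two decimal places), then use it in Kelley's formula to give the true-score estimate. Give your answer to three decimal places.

28.000

Spearman-Brown: ρ = 2r/(1 + r) = 2(0.48)/(1 + 0.48) = 0.960/1.48 = 0.6486 → 0.65
T̂ = ρX + (1 − ρ)μ
  = 0.65 × 31.5 + 0.35 × 21.5
  = 20.475 + 7.525
  = 28.0000
  ≈ 28.000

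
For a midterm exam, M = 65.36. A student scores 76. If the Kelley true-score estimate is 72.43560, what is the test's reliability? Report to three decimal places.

T̂ = ρX + (1 − ρ)μ  ⇒  T̂ − μ = ρ(X − μ)
ρ = (T̂ − μ)/(X − μ) = (72.43560 − 65.36) / (76 − 65.36) = 7.07560 / 10.64 = 0.66500

0.665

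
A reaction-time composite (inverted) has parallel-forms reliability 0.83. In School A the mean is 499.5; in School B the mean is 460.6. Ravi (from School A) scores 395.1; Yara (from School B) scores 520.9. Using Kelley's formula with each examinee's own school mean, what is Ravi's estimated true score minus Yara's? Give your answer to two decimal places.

-97.80

T̂_Ravi = 0.83(395.1) + 0.17(499.5) = 412.8480
T̂_Yara = 0.83(520.9) + 0.17(460.6) = 510.6490
Difference = 412.8480 − 510.6490 = -97.8010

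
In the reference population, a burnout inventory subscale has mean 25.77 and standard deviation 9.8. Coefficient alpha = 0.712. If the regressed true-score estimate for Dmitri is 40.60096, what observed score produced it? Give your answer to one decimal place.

46.6

T̂ = ρX + (1 − ρ)μ  ⇒  X = (T̂ − (1 − ρ)μ) / ρ
X = (40.60096 − 0.288 × 25.77) / 0.712 = (40.60096 − 7.42176) / 0.712 = 33.17920 / 0.712 = 46.600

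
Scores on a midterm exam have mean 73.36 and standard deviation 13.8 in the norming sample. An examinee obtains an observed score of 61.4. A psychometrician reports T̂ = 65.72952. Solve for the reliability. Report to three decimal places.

T̂ = ρX + (1 − ρ)μ  ⇒  T̂ − μ = ρ(X − μ)
ρ = (T̂ − μ)/(X − μ) = (65.72952 − 73.36) / (61.4 − 73.36) = -7.63048 / -11.96 = 0.63800

0.638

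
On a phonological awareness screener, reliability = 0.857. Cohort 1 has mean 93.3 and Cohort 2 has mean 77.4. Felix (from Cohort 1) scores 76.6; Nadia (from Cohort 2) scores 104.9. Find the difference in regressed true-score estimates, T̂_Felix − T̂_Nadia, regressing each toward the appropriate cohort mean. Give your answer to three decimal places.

-21.979

T̂_Felix = 0.857(76.6) + 0.143(93.3) = 78.98810
T̂_Nadia = 0.857(104.9) + 0.143(77.4) = 100.96750
Difference = 78.98810 − 100.96750 = -21.97940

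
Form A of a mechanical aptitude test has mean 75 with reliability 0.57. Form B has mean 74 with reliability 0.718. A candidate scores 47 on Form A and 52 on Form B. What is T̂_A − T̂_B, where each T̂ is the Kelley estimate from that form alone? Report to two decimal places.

0.84

T̂_A = 0.57(47) + 0.43(75) = 59.0400
T̂_B = 0.718(52) + 0.282(74) = 58.2040
T̂_A − T̂_B = 0.8360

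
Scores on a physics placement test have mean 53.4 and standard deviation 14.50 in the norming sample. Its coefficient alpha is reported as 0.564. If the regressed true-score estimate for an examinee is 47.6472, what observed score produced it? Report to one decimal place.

T̂ = ρX + (1 − ρ)μ  ⇒  X = (T̂ − (1 − ρ)μ) / ρ
X = (47.6472 − 0.436 × 53.4) / 0.564 = (47.6472 − 23.2824) / 0.564 = 24.3648 / 0.564 = 43.200

43.2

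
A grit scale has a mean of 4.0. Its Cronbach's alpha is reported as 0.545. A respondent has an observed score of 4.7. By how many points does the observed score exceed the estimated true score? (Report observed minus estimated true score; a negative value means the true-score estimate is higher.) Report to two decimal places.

0.32

Weight the observed score by reliability and the mean by (1 − reliability): T̂ = 0.545·4.7 + 0.455·4.0 = 2.5615 + 1.8200 = 4.3815.
X − T̂ = 4.7 − 4.381 = 0.319 → 0.32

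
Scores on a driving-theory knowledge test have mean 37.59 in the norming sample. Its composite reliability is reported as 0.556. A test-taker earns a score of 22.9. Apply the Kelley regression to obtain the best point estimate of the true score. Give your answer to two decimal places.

29.42

T̂ = 0.556(22.9) + 0.444(37.59) = 12.7324 + 16.68996 = 29.422 → 29.42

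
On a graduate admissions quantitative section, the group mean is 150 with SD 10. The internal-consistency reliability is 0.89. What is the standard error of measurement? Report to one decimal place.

3.3

SEM = SD · √(1 − ρ) = 10 × √0.11 = 10 × 0.3317 = 3.317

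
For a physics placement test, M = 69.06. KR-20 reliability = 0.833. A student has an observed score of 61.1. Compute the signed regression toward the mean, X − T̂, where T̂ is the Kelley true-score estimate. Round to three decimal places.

T̂ = ρX + (1 − ρ)μ
  = 0.833 × 61.1 + 0.167 × 69.06
  = 50.8963 + 11.53302
  = 62.42932
  ≈ 62.4293
X − T̂ = 61.1 − 62.4293 = -1.3293 → -1.329

-1.329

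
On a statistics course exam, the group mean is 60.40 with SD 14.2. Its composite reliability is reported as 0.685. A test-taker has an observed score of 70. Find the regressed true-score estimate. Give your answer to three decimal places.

Regress the observed score toward the mean by the unreliability: T̂ = 0.685·70 + 0.315·60.40 = 47.950 + 19.02600 = 66.9760.

66.976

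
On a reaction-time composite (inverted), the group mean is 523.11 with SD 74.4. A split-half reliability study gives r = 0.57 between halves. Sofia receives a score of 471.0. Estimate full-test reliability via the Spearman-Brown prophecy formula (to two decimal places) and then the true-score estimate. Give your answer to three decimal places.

Spearman-Brown: ρ = 2r/(1 + r) = 2(0.57)/(1 + 0.57) = 1.140/1.57 = 0.7261 → 0.73
T̂ = 0.73(471.0) + 0.27(523.11) = 343.830 + 141.2397 = 485.0697 → 485.070

485.070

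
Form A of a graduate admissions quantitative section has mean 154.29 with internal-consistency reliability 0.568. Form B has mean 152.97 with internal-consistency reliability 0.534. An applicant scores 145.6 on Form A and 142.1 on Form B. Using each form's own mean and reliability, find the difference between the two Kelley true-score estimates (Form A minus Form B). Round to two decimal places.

T̂_A = 0.568(145.6) + 0.432(154.29) = 149.3541
T̂_B = 0.534(142.1) + 0.466(152.97) = 147.1654
T̂_A − T̂_B = 2.1887

2.19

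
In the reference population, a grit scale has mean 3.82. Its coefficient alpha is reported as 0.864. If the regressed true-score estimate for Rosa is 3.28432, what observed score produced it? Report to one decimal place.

3.2

T̂ = ρX + (1 − ρ)μ  ⇒  X = (T̂ − (1 − ρ)μ) / ρ
X = (3.28432 − 0.136 × 3.82) / 0.864 = (3.28432 − 0.51952) / 0.864 = 2.76480 / 0.864 = 3.200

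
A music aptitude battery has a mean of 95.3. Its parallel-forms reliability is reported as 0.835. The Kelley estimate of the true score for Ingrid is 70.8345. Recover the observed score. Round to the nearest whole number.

66

T̂ = ρX + (1 − ρ)μ  ⇒  X = (T̂ − (1 − ρ)μ) / ρ
X = (70.8345 − 0.165 × 95.3) / 0.835 = (70.8345 − 15.7245) / 0.835 = 55.1100 / 0.835 = 66.00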